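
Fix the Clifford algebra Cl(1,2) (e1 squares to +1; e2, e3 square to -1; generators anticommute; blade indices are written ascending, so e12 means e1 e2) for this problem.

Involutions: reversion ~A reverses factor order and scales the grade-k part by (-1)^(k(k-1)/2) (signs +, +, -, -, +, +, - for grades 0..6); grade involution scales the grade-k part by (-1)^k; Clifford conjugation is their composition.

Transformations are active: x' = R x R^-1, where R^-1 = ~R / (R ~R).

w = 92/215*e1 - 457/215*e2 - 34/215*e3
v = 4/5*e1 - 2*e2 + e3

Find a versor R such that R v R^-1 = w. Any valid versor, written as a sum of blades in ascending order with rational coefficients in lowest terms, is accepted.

Here q(v) = q(w) = -109/25; the classical choice R = v + w = 264/215*e1 - 887/215*e2 + 181/215*e3 then realises v -> w under the sandwich.
Answer: 264/215*e1 - 887/215*e2 + 181/215*e3


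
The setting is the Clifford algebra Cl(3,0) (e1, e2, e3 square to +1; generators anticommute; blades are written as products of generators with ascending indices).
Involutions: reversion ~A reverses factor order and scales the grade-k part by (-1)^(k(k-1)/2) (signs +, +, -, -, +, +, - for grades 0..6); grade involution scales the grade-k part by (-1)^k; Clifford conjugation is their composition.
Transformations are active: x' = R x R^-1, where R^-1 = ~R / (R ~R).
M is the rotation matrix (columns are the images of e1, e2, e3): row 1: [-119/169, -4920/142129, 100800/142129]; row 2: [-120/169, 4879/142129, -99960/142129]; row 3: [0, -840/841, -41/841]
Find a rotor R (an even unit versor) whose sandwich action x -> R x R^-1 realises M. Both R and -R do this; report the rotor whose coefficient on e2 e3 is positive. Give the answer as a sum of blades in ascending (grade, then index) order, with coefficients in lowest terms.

Method: write R = a + b12*e1 e2 + b13*e1 e3 + b23*e2 e3 with a^2 + b12^2 + b13^2 + b23^2 = 1 (so R^-1 = ~R). Expanding the columns R e_j ~R gives tr M = 4a^2 - 1 and, from the antisymmetric part, M21 - M12 = -4a*b12, M13 - M31 = 4a*b13, M32 - M23 = -4a*b23.
Here tr M = -102129/142129, so a^2 = (1 + tr M)/4 = 10000/142129 and a = ±100/377. Taking a = 100/377: M21 - M12 = -96000/142129, M13 - M31 = 100800/142129, M32 - M23 = -42000/142129, giving b12 = 240/377, b13 = 252/377, b23 = 105/377, i.e. R = 100/377 + 240/377*e1 e2 + 252/377*e1 e3 + 105/377*e2 e3.
Its e2 e3 coefficient is already positive.
Answer: 100/377 + 240/377*e1 e2 + 252/377*e1 e3 + 105/377*e2 e3. Why the constraint matters: R and -R act identically through the sandwich — M has trace -102129/142129 either way — so only the sign condition on e2 e3 picks one of the two preimages.


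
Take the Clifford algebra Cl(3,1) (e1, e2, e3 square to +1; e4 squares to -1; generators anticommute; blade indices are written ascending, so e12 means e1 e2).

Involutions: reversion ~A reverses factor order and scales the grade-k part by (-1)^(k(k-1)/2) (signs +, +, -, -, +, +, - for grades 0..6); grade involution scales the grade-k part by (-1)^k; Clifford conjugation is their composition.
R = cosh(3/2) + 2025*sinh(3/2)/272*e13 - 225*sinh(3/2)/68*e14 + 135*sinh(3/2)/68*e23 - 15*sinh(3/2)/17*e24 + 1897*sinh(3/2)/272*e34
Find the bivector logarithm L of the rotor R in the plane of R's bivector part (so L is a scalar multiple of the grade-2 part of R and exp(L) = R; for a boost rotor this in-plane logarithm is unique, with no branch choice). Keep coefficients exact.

The scalar part of R is cosh(3/2), which determines |rapidity| via cosh; the sign lives in the bivector part, and pairing them (bivector part over sinh of the rapidity = the plane) gives the unique in-plane L = rapidity * plane.
Concretely: cosh(rapidity) = cosh(3/2) gives rapidity = ±3/2, and since rapidity/sinh(rapidity) is even the sign is immaterial: L = (rapidity/sinh(rapidity)) * <R>_2 = (3/(2*sinh(3/2))) * <R>_2.
Answer: 6075/544*e13 - 675/136*e14 + 405/136*e23 - 45/34*e24 + 5691/544*e34


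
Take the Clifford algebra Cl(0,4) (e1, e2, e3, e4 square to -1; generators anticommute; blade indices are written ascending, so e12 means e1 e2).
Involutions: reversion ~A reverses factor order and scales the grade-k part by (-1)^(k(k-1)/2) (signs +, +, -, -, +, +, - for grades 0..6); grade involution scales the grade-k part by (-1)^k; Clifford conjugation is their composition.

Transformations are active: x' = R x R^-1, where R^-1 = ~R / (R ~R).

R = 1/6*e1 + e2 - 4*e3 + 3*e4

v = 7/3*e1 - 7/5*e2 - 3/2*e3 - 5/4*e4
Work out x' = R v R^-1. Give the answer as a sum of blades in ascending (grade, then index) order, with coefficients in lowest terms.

~R = 1/6*e1 + e2 - 4*e3 + 3*e4, and R ~R = -937/36, so R^-1 = ~R / (-937/36).
R v = -223/180 - 77/30*e12 + 109/12*e13 - 173/24*e14 - 71/10*e23 + 59/20*e24 + 19/2*e34
Answer: -32572/14055*e1 + 1401/937*e2 + 10487/9370*e3 + 28777/18740*e4


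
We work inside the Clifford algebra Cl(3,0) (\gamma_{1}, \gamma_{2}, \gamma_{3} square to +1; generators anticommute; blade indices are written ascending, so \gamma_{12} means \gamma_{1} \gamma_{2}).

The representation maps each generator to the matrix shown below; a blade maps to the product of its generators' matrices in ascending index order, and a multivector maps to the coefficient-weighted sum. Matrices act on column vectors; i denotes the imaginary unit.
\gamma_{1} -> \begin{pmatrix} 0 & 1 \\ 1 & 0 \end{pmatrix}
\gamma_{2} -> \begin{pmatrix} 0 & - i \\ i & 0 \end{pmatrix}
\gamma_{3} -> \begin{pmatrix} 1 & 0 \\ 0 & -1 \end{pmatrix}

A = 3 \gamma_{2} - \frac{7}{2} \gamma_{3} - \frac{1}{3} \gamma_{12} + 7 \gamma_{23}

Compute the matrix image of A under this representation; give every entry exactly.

Bivector images (products of the table entries): rho(\gamma_{12}) = rho(\gamma_{1})rho(\gamma_{2}) = \begin{pmatrix} i & 0 \\ 0 & - i \end{pmatrix}; rho(\gamma_{23}) = rho(\gamma_{2})rho(\gamma_{3}) = \begin{pmatrix} 0 & i \\ i & 0 \end{pmatrix}.
M = (3)*rho(\gamma_{2}) + (-\frac{7}{2})*rho(\gamma_{3}) + (-\frac{1}{3})*rho(\gamma_{12}) + (7)*rho(\gamma_{23}), summed entrywise:
Answer: \begin{pmatrix} - \frac{7}{2} - \frac{i}{3} & 4 i \\ 10 i & \frac{7}{2} + \frac{i}{3} \end{pmatrix}


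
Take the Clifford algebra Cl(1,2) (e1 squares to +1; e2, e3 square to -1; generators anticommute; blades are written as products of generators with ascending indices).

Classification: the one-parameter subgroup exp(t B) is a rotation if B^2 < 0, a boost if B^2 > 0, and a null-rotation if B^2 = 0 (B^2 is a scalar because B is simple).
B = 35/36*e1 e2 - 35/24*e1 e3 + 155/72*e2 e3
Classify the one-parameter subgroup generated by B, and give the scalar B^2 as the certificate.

B^2 term by term: the squares give (35/36)^2*(e1 e2)^2 + (-35/24)^2*(e1 e3)^2 + (155/72)^2*(e2 e3)^2 = 1225/1296*(+1) + 1225/576*(+1) + 24025/5184*(-1) = -25/16 (each basis 2-blade squares to minus the product of its generators' squares); cross terms between blades sharing an index anticommute and cancel. So B^2 = -25/16.
Answer: rotation, certificate B^2 = -25/16. Note: conjugating B changes its blade decomposition but never the scalar B^2 = -25/16, whose sign settles the classification.


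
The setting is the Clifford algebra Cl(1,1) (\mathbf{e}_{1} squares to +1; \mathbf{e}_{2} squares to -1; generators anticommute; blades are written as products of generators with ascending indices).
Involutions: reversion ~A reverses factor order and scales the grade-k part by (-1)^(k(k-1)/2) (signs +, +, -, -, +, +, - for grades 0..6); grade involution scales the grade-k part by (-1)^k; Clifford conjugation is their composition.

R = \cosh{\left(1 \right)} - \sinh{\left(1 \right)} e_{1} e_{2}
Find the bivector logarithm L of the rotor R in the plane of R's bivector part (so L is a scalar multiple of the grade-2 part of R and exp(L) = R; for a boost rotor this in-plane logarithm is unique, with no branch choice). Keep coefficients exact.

The scalar part of R is \cosh{\left(1 \right)}, giving the rapidity magnitude (cosh is even); the bivector part supplies orientation, its quotient by sinh of the rapidity is the plane, and L = rapidity * plane — unique in that plane, since flipping both signs leaves L unchanged.
Concretely: cosh(rapidity) = \cosh{\left(1 \right)} gives rapidity = ±1, and since rapidity/sinh(rapidity) is even the sign is immaterial: L = (rapidity/sinh(rapidity)) * <R>_2 = (\frac{1}{\sinh{\left(1 \right)}}) * <R>_2.
Answer: -e_{1} e_{2}


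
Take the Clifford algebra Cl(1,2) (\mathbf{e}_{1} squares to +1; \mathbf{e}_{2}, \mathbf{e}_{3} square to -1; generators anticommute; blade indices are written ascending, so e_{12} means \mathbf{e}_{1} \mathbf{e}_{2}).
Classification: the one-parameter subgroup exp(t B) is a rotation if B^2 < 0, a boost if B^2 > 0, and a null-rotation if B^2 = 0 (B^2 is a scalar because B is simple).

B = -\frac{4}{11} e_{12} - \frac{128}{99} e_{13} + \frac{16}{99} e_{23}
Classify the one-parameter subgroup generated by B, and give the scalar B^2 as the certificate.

B^2 term by term: the squares give (-\frac{4}{11})^2*(e_{12})^2 + (-\frac{128}{99})^2*(e_{13})^2 + (\frac{16}{99})^2*(e_{23})^2 = \frac{16}{121}*(+1) + \frac{16384}{9801}*(+1) + \frac{256}{9801}*(-1) = \frac{16}{9} (each basis 2-blade squares to minus the product of its generators' squares); cross terms between blades sharing an index anticommute and cancel. So B^2 = \frac{16}{9}.
Answer: boost, certificate B^2 = \frac{16}{9}. Why this suffices: the scalar \frac{16}{9} survives any versor conjugation, so its sign alone determines the class however B is presented.


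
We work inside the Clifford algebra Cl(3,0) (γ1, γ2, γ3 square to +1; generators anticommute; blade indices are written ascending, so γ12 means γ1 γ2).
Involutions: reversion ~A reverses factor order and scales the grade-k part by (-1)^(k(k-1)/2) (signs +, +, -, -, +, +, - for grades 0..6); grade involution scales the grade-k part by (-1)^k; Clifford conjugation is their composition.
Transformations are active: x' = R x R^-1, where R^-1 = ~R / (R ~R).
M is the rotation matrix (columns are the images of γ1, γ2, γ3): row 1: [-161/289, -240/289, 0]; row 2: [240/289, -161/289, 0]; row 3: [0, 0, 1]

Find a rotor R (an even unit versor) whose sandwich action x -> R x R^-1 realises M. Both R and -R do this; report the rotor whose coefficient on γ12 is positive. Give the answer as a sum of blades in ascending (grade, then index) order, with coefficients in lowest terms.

Method: write R = a + b12*γ12 + b13*γ13 + b23*γ23 with a^2 + b12^2 + b13^2 + b23^2 = 1 (so R^-1 = ~R). Expanding the columns R e_j ~R gives tr M = 4a^2 - 1 and, from the antisymmetric part, M21 - M12 = -4a*b12, M13 - M31 = 4a*b13, M32 - M23 = -4a*b23.
Here tr M = -33/289, so a^2 = (1 + tr M)/4 = 64/289 and a = ±8/17. Taking a = 8/17: M21 - M12 = 480/289, M13 - M31 = 0, M32 - M23 = 0, giving b12 = -15/17, b13 = 0, b23 = 0, i.e. R = 8/17 - 15/17*γ12.
Its γ12 coefficient is negative, so report the other preimage -R.
Answer: -8/17 + 15/17*γ12. Recall the cover is two-to-one: with M of trace -33/289, both preimages act alike, and the stated γ12 sign chooses the sheet.


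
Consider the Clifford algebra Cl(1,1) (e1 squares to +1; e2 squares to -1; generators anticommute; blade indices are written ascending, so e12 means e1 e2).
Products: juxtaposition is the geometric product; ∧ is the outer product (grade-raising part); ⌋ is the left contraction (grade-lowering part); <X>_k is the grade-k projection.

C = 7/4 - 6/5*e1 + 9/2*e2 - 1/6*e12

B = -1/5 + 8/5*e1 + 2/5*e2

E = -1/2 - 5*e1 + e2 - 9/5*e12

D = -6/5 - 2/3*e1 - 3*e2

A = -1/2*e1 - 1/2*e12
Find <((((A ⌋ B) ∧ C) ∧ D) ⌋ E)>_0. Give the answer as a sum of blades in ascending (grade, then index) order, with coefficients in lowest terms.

step 1: -4/5
step 2: -7/5 + 24/25*e1 - 18/5*e2 + 2/15*e12
step 3: 42/25 - 82/375*e1 + 213/25*e2 - 136/25*e12
step 4: 572/375 - 2967/125*e1 + 1296/625*e2 - 378/125*e12
step 5: 572/375
Answer: 572/375


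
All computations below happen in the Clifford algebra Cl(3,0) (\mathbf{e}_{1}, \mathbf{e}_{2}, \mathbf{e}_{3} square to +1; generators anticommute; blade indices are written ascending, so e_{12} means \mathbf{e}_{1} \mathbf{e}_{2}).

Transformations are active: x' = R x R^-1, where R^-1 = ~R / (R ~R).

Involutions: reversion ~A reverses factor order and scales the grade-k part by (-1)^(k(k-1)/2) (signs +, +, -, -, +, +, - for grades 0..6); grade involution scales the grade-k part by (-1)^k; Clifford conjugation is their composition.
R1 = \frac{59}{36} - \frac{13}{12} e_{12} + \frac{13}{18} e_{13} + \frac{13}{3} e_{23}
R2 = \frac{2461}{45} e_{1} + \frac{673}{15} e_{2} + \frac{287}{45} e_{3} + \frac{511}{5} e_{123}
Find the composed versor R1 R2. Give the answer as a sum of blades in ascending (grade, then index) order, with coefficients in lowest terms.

Distribute over the terms of R1 (each basis-blade product reordered to ascending indices, repeated generators contracted through their squares):
(\frac{59}{36}) R2 = \frac{145199}{1620} e_{1} + \frac{39707}{540} e_{2} + \frac{16933}{1620} e_{3} + \frac{30149}{180} e_{123}
(-\frac{13}{12} e_{12}) R2 = -\frac{8749}{180} e_{1} + \frac{31993}{540} e_{2} + \frac{6643}{60} e_{3} - \frac{3731}{540} e_{123}
(\frac{13}{18} e_{13}) R2 = \frac{3731}{810} e_{1} + \frac{6643}{90} e_{2} - \frac{31993}{810} e_{3} - \frac{8749}{270} e_{123}
(\frac{13}{3} e_{23}) R2 = -\frac{6643}{15} e_{1} + \frac{3731}{135} e_{2} - \frac{8749}{45} e_{3} + \frac{31993}{135} e_{123}
Summing the partial products and collecting blades:
Answer: -\frac{53627}{135} e_{1} + \frac{63241}{270} e_{2} - \frac{45664}{405} e_{3} + \frac{2191}{6} e_{123}


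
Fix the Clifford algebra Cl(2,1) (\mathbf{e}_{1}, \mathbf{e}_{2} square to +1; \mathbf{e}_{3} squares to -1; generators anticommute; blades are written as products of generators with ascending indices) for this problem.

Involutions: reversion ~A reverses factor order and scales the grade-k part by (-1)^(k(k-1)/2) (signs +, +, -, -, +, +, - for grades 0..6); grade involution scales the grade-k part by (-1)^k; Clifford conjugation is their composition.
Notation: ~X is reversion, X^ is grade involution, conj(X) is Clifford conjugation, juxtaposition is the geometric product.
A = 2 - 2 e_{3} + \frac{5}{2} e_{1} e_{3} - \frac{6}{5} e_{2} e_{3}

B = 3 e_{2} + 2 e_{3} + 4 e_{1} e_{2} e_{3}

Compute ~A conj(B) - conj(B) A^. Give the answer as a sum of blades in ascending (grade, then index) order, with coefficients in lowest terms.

first term: -4 - \frac{1}{5} e_{1} + \frac{32}{5} e_{2} - \frac{2}{5} e_{3} + 8 e_{1} e_{2} - 6 e_{2} e_{3} + \frac{1}{2} e_{1} e_{2} e_{3}
second term: 4 - \frac{49}{5} e_{1} - \frac{68}{5} e_{2} - \frac{2}{5} e_{3} - 8 e_{1} e_{2} - 6 e_{2} e_{3} + \frac{31}{2} e_{1} e_{2} e_{3}
Answer: -8 + \frac{48}{5} e_{1} + 20 e_{2} + 16 e_{1} e_{2} - 15 e_{1} e_{2} e_{3}


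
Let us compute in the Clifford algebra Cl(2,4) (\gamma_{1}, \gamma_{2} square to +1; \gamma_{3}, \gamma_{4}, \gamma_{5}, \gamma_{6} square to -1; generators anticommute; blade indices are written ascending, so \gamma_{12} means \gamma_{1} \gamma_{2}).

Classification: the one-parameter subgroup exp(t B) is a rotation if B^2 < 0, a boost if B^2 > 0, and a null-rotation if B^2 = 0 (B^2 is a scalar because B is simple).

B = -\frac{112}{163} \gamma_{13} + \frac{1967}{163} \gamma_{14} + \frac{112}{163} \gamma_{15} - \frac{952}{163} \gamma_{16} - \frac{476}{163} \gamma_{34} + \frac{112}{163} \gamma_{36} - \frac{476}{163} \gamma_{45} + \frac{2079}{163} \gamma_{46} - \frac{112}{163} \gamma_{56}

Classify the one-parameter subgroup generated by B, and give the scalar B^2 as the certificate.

B^2 term by term: the squares give (-\frac{112}{163})^2*(\gamma_{13})^2 + (\frac{1967}{163})^2*(\gamma_{14})^2 + (\frac{112}{163})^2*(\gamma_{15})^2 + (-\frac{952}{163})^2*(\gamma_{16})^2 + (-\frac{476}{163})^2*(\gamma_{34})^2 + (\frac{112}{163})^2*(\gamma_{36})^2 + (-\frac{476}{163})^2*(\gamma_{45})^2 + (\frac{2079}{163})^2*(\gamma_{46})^2 + (-\frac{112}{163})^2*(\gamma_{56})^2 = \frac{12544}{26569}*(+1) + \frac{3869089}{26569}*(+1) + \frac{12544}{26569}*(+1) + \frac{906304}{26569}*(+1) + \frac{226576}{26569}*(-1) + \frac{12544}{26569}*(-1) + \frac{226576}{26569}*(-1) + \frac{4322241}{26569}*(-1) + \frac{12544}{26569}*(-1) = 0 (each basis 2-blade squares to minus the product of its generators' squares); cross terms between blades sharing an index anticommute and cancel; the commuting (index-disjoint) pairs give grade-4 terms 2*c*c'*(blade product), which cancel blade by blade — \gamma_{1345}: \frac{106624}{26569} - \frac{106624}{26569} = 0; \gamma_{1346}: -\frac{465696}{26569} - \frac{440608}{26569} + \frac{906304}{26569} = 0; \gamma_{1356}: \frac{25088}{26569} - \frac{25088}{26569} = 0; \gamma_{1456}: -\frac{440608}{26569} - \frac{465696}{26569} + \frac{906304}{26569} = 0; \gamma_{3456}: \frac{106624}{26569} - \frac{106624}{26569} = 0 — confirming B is simple. So B^2 = 0.
Answer: null-rotation, certificate B^2 = 0. Why this suffices: the scalar 0 survives any versor conjugation, so its sign alone determines the class however B is presented.


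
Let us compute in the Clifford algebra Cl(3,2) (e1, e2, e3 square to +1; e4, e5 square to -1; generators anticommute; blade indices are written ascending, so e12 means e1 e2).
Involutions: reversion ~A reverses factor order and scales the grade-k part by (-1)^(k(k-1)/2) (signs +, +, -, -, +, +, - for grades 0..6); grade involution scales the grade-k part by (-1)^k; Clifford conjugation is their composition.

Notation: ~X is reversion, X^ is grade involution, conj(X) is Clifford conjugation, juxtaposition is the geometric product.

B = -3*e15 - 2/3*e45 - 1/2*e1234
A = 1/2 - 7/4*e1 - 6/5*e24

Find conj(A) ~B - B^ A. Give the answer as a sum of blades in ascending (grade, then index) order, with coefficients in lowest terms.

first term: 21/4*e5 + 3/5*e13 + 3/2*e15 - 4/5*e25 + 1/3*e45 + 7/6*e145 - 7/8*e234 - 1/4*e1234 + 18/5*e1245
second term: -21/4*e5 - 3/5*e13 - 3/2*e15 + 4/5*e25 - 1/3*e45 + 7/6*e145 - 7/8*e234 - 1/4*e1234 + 18/5*e1245
Answer: 21/2*e5 + 6/5*e13 + 3*e15 - 8/5*e25 + 2/3*e45


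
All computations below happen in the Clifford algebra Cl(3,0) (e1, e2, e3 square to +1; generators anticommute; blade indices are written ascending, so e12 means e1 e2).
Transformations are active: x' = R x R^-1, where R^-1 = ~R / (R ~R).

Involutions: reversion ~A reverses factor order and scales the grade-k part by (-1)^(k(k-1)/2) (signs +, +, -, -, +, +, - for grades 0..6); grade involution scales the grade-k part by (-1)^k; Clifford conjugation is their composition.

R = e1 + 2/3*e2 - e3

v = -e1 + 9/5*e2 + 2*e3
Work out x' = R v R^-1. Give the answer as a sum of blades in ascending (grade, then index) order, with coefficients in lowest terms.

~R = e1 + 2/3*e2 - e3, and R ~R = 22/9, so R^-1 = ~R / (22/9).
R v = -9/5 + 37/15*e12 + e13 + 47/15*e23
Answer: -26/55*e1 - 153/55*e2 - 29/55*e3


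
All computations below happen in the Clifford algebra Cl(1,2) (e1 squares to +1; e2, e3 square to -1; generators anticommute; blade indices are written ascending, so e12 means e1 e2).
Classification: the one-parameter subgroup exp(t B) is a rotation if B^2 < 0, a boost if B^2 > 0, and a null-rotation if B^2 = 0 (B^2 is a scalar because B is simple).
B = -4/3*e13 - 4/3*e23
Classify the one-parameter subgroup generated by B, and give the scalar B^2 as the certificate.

B^2 term by term: the squares give (-4/3)^2*(e13)^2 + (-4/3)^2*(e23)^2 = 16/9*(+1) + 16/9*(-1) = 0 (each basis 2-blade squares to minus the product of its generators' squares); cross terms between blades sharing an index anticommute and cancel. So B^2 = 0.
Answer: null-rotation, certificate B^2 = 0. Because 0 is invariant under every versor sandwich, the classification follows from its sign alone.


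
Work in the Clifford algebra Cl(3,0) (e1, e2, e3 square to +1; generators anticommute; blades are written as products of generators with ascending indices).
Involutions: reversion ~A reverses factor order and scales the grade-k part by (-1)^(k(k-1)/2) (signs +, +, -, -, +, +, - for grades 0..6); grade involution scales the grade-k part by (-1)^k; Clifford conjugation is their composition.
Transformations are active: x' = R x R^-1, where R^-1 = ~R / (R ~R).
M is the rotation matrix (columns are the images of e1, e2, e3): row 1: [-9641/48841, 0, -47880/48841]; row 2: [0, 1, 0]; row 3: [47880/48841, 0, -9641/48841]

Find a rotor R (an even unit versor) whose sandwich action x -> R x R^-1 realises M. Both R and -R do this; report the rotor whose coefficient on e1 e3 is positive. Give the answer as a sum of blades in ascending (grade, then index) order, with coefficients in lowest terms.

Method: write R = a + b12*e1 e2 + b13*e1 e3 + b23*e2 e3 with a^2 + b12^2 + b13^2 + b23^2 = 1 (so R^-1 = ~R). Expanding the columns R e_j ~R gives tr M = 4a^2 - 1 and, from the antisymmetric part, M21 - M12 = -4a*b12, M13 - M31 = 4a*b13, M32 - M23 = -4a*b23.
Here tr M = 29559/48841, so a^2 = (1 + tr M)/4 = 19600/48841 and a = ±140/221. Taking a = 140/221: M21 - M12 = 0, M13 - M31 = -95760/48841, M32 - M23 = 0, giving b12 = 0, b13 = -171/221, b23 = 0, i.e. R = 140/221 - 171/221*e1 e3.
Its e1 e3 coefficient is negative, so report the other preimage -R.
Answer: -140/221 + 171/221*e1 e3. Why the constraint matters: R and -R act identically through the sandwich — M has trace 29559/48841 either way — so only the sign condition on e1 e3 picks one of the two preimages.


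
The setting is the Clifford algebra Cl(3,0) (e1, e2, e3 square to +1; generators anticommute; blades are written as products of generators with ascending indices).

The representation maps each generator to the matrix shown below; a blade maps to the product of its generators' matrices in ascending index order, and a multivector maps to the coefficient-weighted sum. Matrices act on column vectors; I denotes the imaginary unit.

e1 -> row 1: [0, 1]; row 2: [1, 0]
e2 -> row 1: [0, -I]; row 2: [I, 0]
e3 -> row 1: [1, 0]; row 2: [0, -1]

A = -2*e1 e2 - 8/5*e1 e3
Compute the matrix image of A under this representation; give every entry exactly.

Bivector images (products of the table entries): rho(e1 e2) = rho(e1)rho(e2) = row 1: [I, 0]; row 2: [0, -I]; rho(e1 e3) = rho(e1)rho(e3) = row 1: [0, -1]; row 2: [1, 0].
M = (-2)*rho(e1 e2) + (-8/5)*rho(e1 e3), summed entrywise:
Answer: row 1: [-2*I, 8/5]; row 2: [-8/5, 2*I]


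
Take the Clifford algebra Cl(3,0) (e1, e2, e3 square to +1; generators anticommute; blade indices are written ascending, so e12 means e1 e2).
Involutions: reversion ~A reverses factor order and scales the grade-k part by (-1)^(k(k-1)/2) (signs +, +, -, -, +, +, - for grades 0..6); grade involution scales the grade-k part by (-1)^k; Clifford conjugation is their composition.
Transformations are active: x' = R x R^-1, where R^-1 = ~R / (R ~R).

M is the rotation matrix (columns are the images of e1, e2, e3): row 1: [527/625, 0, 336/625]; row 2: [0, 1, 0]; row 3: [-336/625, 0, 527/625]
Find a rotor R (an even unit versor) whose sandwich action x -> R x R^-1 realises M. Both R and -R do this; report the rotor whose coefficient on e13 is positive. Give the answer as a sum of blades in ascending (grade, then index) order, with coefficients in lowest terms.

Method: write R = a + b12*e12 + b13*e13 + b23*e23 with a^2 + b12^2 + b13^2 + b23^2 = 1 (so R^-1 = ~R). Expanding the columns R e_j ~R gives tr M = 4a^2 - 1 and, from the antisymmetric part, M21 - M12 = -4a*b12, M13 - M31 = 4a*b13, M32 - M23 = -4a*b23.
Here tr M = 1679/625, so a^2 = (1 + tr M)/4 = 576/625 and a = ±24/25. Taking a = 24/25: M21 - M12 = 0, M13 - M31 = 672/625, M32 - M23 = 0, giving b12 = 0, b13 = 7/25, b23 = 0, i.e. R = 24/25 + 7/25*e13.
Its e13 coefficient is already positive.
Answer: 24/25 + 7/25*e13. Uniqueness: Spin(3) -> SO(3) maps R and -R to the same rotation of trace 1679/625; fixing the sign of the e13 coefficient removes the ambiguity.


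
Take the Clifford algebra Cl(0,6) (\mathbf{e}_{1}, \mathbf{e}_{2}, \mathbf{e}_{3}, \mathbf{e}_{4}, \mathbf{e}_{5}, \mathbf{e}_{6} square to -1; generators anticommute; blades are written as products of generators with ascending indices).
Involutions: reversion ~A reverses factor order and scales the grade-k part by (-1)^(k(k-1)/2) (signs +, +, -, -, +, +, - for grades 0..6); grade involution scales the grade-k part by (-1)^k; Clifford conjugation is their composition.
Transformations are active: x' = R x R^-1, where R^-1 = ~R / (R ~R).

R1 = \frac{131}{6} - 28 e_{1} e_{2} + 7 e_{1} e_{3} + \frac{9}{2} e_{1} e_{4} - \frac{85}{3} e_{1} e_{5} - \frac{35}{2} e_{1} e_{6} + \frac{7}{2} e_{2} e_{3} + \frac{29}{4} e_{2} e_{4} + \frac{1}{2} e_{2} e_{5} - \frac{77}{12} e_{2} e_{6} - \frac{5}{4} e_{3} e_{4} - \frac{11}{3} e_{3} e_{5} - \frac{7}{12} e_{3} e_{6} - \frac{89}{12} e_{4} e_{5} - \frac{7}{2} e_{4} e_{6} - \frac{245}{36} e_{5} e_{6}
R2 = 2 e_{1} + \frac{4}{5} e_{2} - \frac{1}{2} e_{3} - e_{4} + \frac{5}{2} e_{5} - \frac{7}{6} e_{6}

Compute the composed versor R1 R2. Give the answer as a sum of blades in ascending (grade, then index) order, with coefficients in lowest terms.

Distribute over the terms of R2 (each basis-blade product reordered to ascending indices, repeated generators contracted through their squares):
R1 (2 e_{1}) = \frac{131}{3} e_{1} - 56 e_{2} + 14 e_{3} + 9 e_{4} - \frac{170}{3} e_{5} - 35 e_{6} + 7 e_{1} e_{2} e_{3} + \frac{29}{2} e_{1} e_{2} e_{4} + e_{1} e_{2} e_{5} - \frac{77}{6} e_{1} e_{2} e_{6} - \frac{5}{2} e_{1} e_{3} e_{4} - \frac{22}{3} e_{1} e_{3} e_{5} - \frac{7}{6} e_{1} e_{3} e_{6} - \frac{89}{6} e_{1} e_{4} e_{5} - 7 e_{1} e_{4} e_{6} - \frac{245}{18} e_{1} e_{5} e_{6}
R1 (\frac{4}{5} e_{2}) = \frac{112}{5} e_{1} + \frac{262}{15} e_{2} + \frac{14}{5} e_{3} + \frac{29}{5} e_{4} + \frac{2}{5} e_{5} - \frac{77}{15} e_{6} - \frac{28}{5} e_{1} e_{2} e_{3} - \frac{18}{5} e_{1} e_{2} e_{4} + \frac{68}{3} e_{1} e_{2} e_{5} + 14 e_{1} e_{2} e_{6} - e_{2} e_{3} e_{4} - \frac{44}{15} e_{2} e_{3} e_{5} - \frac{7}{15} e_{2} e_{3} e_{6} - \frac{89}{15} e_{2} e_{4} e_{5} - \frac{14}{5} e_{2} e_{4} e_{6} - \frac{49}{9} e_{2} e_{5} e_{6}
R1 (-\frac{1}{2} e_{3}) = \frac{7}{2} e_{1} + \frac{7}{4} e_{2} - \frac{131}{12} e_{3} + \frac{5}{8} e_{4} + \frac{11}{6} e_{5} + \frac{7}{24} e_{6} + 14 e_{1} e_{2} e_{3} + \frac{9}{4} e_{1} e_{3} e_{4} - \frac{85}{6} e_{1} e_{3} e_{5} - \frac{35}{4} e_{1} e_{3} e_{6} + \frac{29}{8} e_{2} e_{3} e_{4} + \frac{1}{4} e_{2} e_{3} e_{5} - \frac{77}{24} e_{2} e_{3} e_{6} + \frac{89}{24} e_{3} e_{4} e_{5} + \frac{7}{4} e_{3} e_{4} e_{6} + \frac{245}{72} e_{3} e_{5} e_{6}
R1 (-e_{4}) = \frac{9}{2} e_{1} + \frac{29}{4} e_{2} - \frac{5}{4} e_{3} - \frac{131}{6} e_{4} + \frac{89}{12} e_{5} + \frac{7}{2} e_{6} + 28 e_{1} e_{2} e_{4} - 7 e_{1} e_{3} e_{4} - \frac{85}{3} e_{1} e_{4} e_{5} - \frac{35}{2} e_{1} e_{4} e_{6} - \frac{7}{2} e_{2} e_{3} e_{4} + \frac{1}{2} e_{2} e_{4} e_{5} - \frac{77}{12} e_{2} e_{4} e_{6} - \frac{11}{3} e_{3} e_{4} e_{5} - \frac{7}{12} e_{3} e_{4} e_{6} + \frac{245}{36} e_{4} e_{5} e_{6}
R1 (\frac{5}{2} e_{5}) = \frac{425}{6} e_{1} - \frac{5}{4} e_{2} + \frac{55}{6} e_{3} + \frac{445}{24} e_{4} + \frac{655}{12} e_{5} - \frac{1225}{72} e_{6} - 70 e_{1} e_{2} e_{5} + \frac{35}{2} e_{1} e_{3} e_{5} + \frac{45}{4} e_{1} e_{4} e_{5} + \frac{175}{4} e_{1} e_{5} e_{6} + \frac{35}{4} e_{2} e_{3} e_{5} + \frac{145}{8} e_{2} e_{4} e_{5} + \frac{385}{24} e_{2} e_{5} e_{6} - \frac{25}{8} e_{3} e_{4} e_{5} + \frac{35}{24} e_{3} e_{5} e_{6} + \frac{35}{4} e_{4} e_{5} e_{6}
R1 (-\frac{7}{6} e_{6}) = -\frac{245}{12} e_{1} - \frac{539}{72} e_{2} - \frac{49}{72} e_{3} - \frac{49}{12} e_{4} - \frac{1715}{216} e_{5} - \frac{917}{36} e_{6} + \frac{98}{3} e_{1} e_{2} e_{6} - \frac{49}{6} e_{1} e_{3} e_{6} - \frac{21}{4} e_{1} e_{4} e_{6} + \frac{595}{18} e_{1} e_{5} e_{6} - \frac{49}{12} e_{2} e_{3} e_{6} - \frac{203}{24} e_{2} e_{4} e_{6} - \frac{7}{12} e_{2} e_{5} e_{6} + \frac{35}{24} e_{3} e_{4} e_{6} + \frac{77}{18} e_{3} e_{5} e_{6} + \frac{623}{72} e_{4} e_{5} e_{6}
Summing the partial products and collecting blades:
Answer: \frac{7469}{60} e_{1} - \frac{13777}{360} e_{2} + \frac{4723}{360} e_{3} + \frac{161}{20} e_{4} - \frac{403}{1080} e_{5} - \frac{14189}{180} e_{6} + \frac{77}{5} e_{1} e_{2} e_{3} + \frac{389}{10} e_{1} e_{2} e_{4} - \frac{139}{3} e_{1} e_{2} e_{5} + \frac{203}{6} e_{1} e_{2} e_{6} - \frac{29}{4} e_{1} e_{3} e_{4} - 4 e_{1} e_{3} e_{5} - \frac{217}{12} e_{1} e_{3} e_{6} - \frac{383}{12} e_{1} e_{4} e_{5} - \frac{119}{4} e_{1} e_{4} e_{6} + \frac{2275}{36} e_{1} e_{5} e_{6} - \frac{7}{8} e_{2} e_{3} e_{4} + \frac{91}{15} e_{2} e_{3} e_{5} - \frac{931}{120} e_{2} e_{3} e_{6} + \frac{1523}{120} e_{2} e_{4} e_{5} - \frac{707}{40} e_{2} e_{4} e_{6} + \frac{721}{72} e_{2} e_{5} e_{6} - \frac{37}{12} e_{3} e_{4} e_{5} + \frac{21}{8} e_{3} e_{4} e_{6} + \frac{329}{36} e_{3} e_{5} e_{6} + \frac{581}{24} e_{4} e_{5} e_{6}


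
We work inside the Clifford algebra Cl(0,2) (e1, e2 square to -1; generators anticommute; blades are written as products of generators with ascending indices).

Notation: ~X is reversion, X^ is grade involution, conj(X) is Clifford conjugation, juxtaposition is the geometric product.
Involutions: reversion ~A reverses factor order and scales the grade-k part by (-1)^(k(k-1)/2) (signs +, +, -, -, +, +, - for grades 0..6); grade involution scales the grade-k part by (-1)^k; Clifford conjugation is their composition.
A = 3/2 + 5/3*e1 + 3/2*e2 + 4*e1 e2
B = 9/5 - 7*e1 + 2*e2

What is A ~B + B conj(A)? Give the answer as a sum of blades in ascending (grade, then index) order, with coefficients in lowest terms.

first term: 341/30 - 31/2*e1 - 223/10*e2 + 631/30*e1 e2
second term: -179/30 - 43/2*e1 - 277/10*e2 + 199/30*e1 e2
Answer: 27/5 - 37*e1 - 50*e2 + 83/3*e1 e2


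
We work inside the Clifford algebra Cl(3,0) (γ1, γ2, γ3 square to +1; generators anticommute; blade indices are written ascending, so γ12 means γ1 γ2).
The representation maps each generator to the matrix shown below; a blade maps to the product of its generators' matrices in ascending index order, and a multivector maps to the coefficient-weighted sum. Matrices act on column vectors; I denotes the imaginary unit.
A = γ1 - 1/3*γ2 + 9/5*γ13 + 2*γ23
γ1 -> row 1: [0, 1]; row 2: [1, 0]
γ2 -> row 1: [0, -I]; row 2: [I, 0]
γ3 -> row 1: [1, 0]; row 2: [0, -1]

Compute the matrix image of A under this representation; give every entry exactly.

Bivector images (products of the table entries): rho(γ13) = rho(γ1)rho(γ3) = row 1: [0, -1]; row 2: [1, 0]; rho(γ23) = rho(γ2)rho(γ3) = row 1: [0, I]; row 2: [I, 0].
M = (1)*rho(γ1) + (-1/3)*rho(γ2) + (9/5)*rho(γ13) + (2)*rho(γ23), summed entrywise:
Answer: row 1: [0, -4/5 + 7*I/3]; row 2: [14/5 + 5*I/3, 0]


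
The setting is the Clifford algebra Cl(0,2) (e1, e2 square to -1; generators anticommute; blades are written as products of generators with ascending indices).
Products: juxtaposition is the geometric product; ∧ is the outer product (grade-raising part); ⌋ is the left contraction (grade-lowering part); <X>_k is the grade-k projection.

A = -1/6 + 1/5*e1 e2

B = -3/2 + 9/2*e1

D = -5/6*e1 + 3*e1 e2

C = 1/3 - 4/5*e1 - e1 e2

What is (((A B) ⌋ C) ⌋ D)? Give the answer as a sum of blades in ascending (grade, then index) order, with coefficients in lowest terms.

step 1: 1/4 - 3/4*e1 + 9/10*e2 - 3/10*e1 e2
step 2: -49/60 - 11/10*e1 - 3/4*e2 - 1/4*e1 e2
step 3: -1/6 - 113/72*e1 + 33/10*e2 - 49/20*e1 e2
Answer: -1/6 - 113/72*e1 + 33/10*e2 - 49/20*e1 e2


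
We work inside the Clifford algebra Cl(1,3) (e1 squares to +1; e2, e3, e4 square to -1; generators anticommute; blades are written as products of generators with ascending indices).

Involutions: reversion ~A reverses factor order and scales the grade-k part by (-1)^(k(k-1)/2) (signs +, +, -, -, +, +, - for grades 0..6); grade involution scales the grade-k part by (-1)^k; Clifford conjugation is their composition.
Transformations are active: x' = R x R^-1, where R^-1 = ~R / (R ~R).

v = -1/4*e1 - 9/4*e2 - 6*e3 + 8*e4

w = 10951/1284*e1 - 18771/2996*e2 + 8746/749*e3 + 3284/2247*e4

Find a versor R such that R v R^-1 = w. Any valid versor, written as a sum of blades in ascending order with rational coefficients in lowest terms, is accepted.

R = v + w = 5315/642*e1 - 6378/749*e2 + 4252/749*e3 + 21260/2247*e4 works: the equal norms (-105) guarantee its sandwich swaps v into w.
Answer: 5315/642*e1 - 6378/749*e2 + 4252/749*e3 + 21260/2247*e4


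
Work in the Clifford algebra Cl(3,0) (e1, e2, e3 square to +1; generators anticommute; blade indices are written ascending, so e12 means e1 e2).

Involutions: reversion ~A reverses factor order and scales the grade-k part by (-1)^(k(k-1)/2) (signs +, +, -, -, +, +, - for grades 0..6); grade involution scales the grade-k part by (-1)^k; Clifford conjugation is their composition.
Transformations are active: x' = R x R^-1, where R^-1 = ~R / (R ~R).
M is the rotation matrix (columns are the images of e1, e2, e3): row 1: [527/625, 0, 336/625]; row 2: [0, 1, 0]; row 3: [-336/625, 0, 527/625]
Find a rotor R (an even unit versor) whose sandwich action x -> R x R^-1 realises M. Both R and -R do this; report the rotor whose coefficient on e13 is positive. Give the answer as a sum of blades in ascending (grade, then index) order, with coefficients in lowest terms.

Method: write R = a + b12*e12 + b13*e13 + b23*e23 with a^2 + b12^2 + b13^2 + b23^2 = 1 (so R^-1 = ~R). Expanding the columns R e_j ~R gives tr M = 4a^2 - 1 and, from the antisymmetric part, M21 - M12 = -4a*b12, M13 - M31 = 4a*b13, M32 - M23 = -4a*b23.
Here tr M = 1679/625, so a^2 = (1 + tr M)/4 = 576/625 and a = ±24/25. Taking a = 24/25: M21 - M12 = 0, M13 - M31 = 672/625, M32 - M23 = 0, giving b12 = 0, b13 = 7/25, b23 = 0, i.e. R = 24/25 + 7/25*e13.
Its e13 coefficient is already positive.
Answer: 24/25 + 7/25*e13. Key observation: the double cover Spin(3) -> SO(3) sends R and -R to the same matrix (trace 1679/625 here), so the stated sign of the e13 coefficient is what selects one sheet.


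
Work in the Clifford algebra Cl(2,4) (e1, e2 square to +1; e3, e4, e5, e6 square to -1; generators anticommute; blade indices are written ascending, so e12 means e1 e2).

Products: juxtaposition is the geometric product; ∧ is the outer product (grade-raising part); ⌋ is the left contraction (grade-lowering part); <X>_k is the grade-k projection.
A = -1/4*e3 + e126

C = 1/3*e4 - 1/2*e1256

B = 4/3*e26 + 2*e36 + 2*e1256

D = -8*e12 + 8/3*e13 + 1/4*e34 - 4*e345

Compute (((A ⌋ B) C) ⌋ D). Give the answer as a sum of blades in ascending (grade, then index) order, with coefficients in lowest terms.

step 1: -2*e5 + 1/2*e6
step 2: 2/3*e45 - 1/6*e46 - 1/4*e125 - e126
step 3: 8/3*e3
Answer: 8/3*e3


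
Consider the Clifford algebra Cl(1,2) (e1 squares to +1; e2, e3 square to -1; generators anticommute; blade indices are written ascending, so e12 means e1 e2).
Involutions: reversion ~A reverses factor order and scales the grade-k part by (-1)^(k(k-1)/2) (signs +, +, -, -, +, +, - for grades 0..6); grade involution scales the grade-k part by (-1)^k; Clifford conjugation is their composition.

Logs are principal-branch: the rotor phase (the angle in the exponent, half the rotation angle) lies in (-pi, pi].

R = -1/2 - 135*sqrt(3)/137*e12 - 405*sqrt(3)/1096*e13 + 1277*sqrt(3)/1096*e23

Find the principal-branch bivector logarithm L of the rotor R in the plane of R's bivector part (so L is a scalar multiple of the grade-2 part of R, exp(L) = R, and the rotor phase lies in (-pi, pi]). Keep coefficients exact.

The scalar part of R is -1/2, so the principal-branch rotor phase is pinned; divide the bivector part by its sine to get the unit plane — L is the phase times that plane.
Concretely: cos(phase) = -1/2 gives phase = ±2*pi/3, and since phase/sin(phase) is even the sign is immaterial: L = (phase/sin(phase)) * <R>_2 = (4*sqrt(3)*pi/9) * <R>_2.
Answer: -180*pi/137*e12 - 135*pi/274*e13 + 1277*pi/822*e23


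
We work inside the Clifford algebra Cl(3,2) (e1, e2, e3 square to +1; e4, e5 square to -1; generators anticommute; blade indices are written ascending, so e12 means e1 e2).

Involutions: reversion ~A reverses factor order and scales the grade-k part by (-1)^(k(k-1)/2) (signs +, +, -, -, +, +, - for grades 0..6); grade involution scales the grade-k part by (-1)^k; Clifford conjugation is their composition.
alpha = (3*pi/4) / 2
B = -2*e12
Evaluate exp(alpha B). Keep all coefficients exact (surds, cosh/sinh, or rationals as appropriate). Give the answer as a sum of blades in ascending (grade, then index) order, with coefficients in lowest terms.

B^2 = (-2)^2*(e12)^2 = 4*(-1) = -4 (a basis 2-blade squares to minus the product of its generators' squares).
B^2 = -4 — circular case — the even/odd split gives cos and sin: l = 2, alpha*l = 3*pi/4, so exp(alpha B) = cos(3*pi/4) + (sin(3*pi/4)/2)*B = -sqrt(2)/2 + (sqrt(2)/4)*B.
Answer: -sqrt(2)/2 - sqrt(2)/2*e12


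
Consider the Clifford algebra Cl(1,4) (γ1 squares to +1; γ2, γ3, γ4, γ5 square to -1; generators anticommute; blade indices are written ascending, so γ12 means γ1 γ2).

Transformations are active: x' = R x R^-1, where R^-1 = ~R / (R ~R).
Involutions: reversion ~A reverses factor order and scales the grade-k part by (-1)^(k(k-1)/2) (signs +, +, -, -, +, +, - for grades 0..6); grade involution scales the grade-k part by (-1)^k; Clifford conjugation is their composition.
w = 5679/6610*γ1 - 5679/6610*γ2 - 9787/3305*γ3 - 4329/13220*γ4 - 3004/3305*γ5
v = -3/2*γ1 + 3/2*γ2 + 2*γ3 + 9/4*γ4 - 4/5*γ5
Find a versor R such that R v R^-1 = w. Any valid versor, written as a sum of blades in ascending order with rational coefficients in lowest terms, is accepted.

A norm check does it: q(v) = q(w) = -3881/400, hence R = v + w = -2118/3305*γ1 + 2118/3305*γ2 - 3177/3305*γ3 + 6354/3305*γ4 - 5648/3305*γ5 realises the map — parallel part kept, (v - w)/2 negated, v carried to w.
Answer: -2118/3305*γ1 + 2118/3305*γ2 - 3177/3305*γ3 + 6354/3305*γ4 - 5648/3305*γ5


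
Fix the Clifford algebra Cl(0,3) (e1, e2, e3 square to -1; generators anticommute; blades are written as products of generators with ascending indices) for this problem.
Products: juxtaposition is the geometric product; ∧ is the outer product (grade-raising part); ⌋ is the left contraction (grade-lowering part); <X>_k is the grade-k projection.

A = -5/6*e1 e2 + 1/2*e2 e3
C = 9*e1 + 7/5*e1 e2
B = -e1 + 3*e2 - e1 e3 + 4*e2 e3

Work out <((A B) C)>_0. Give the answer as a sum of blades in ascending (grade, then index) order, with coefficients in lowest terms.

step 1: -2 + 5/2*e1 + 5/6*e2 + 3/2*e3 + 1/2*e1 e2 + 10/3*e1 e3 + 5/6*e2 e3 - 1/2*e1 e2 e3
step 2: -116/5 - 101/6*e1 + e2 + 307/10*e3 - 103/10*e1 e2 - 37/3*e1 e3 - 1/6*e2 e3 + 48/5*e1 e2 e3
step 3: -116/5
Answer: -116/5


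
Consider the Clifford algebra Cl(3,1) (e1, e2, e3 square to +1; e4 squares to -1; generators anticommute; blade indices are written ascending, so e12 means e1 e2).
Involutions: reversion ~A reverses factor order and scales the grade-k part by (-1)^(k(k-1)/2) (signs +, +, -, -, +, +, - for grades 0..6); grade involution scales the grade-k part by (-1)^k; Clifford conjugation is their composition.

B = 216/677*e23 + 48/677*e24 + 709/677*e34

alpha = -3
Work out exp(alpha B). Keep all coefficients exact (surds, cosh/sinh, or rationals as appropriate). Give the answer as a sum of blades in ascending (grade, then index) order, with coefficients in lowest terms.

B^2 term by term: the squares give (216/677)^2*(e23)^2 + (48/677)^2*(e24)^2 + (709/677)^2*(e34)^2 = 46656/458329*(-1) + 2304/458329*(+1) + 502681/458329*(+1) = 1 (each basis 2-blade squares to minus the product of its generators' squares); cross terms between blades sharing an index anticommute and cancel. So B^2 = 1.
B^2 = 1 — the positive square puts this in the hyperbolic regime; l = 1, alpha*l = -3, so exp(alpha B) = cosh(-3) + (sinh(-3)/1)*B = cosh(3) + (-sinh(3))*B.
Answer: cosh(3) - 216*sinh(3)/677*e23 - 48*sinh(3)/677*e24 - 709*sinh(3)/677*e34


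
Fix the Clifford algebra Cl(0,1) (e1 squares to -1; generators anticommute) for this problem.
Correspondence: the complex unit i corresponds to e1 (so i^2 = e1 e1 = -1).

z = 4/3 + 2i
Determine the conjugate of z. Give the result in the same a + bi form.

In blades: z = 4/3 + 2*e1.
Conjugation here is Clifford conjugation: the scalar is fixed and the grade-1 and grade-2 blades all flip sign, giving 4/3 - 2*e1; translating back:
Answer: 4/3 - 2i
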